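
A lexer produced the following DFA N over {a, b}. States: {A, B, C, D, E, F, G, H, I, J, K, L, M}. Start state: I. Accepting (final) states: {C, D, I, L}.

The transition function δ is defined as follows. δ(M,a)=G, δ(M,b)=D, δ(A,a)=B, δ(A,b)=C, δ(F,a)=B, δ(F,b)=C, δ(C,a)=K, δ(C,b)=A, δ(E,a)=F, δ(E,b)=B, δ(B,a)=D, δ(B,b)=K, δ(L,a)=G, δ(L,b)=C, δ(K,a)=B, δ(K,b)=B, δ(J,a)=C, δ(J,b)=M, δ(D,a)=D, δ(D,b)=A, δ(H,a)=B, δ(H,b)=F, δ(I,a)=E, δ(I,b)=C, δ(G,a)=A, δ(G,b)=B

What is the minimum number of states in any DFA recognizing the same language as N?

7

States {G,H,J,L,M} cannot be reached from the start state, so discard them.
Start with accepting vs non-accepting: {C,D,I} | {A,B,E,F,K}.
Split {C,D,I} by δ(·,a) → {C,I} and {D}.
Split {C,I} by δ(·,b) → {C} and {I}.
On input a, block {A,B,E,F,K} splits into {A,E,F,K} and {B}.
On input a, block {A,E,F,K} splits into {A,F,K} and {E}.
Split {A,F,K} by δ(·,b) → {A,F} and {K}.
The partition is now stable with 7 blocks: {C} | {A,F} | {D} | {I} | {B} | {E} | {K}.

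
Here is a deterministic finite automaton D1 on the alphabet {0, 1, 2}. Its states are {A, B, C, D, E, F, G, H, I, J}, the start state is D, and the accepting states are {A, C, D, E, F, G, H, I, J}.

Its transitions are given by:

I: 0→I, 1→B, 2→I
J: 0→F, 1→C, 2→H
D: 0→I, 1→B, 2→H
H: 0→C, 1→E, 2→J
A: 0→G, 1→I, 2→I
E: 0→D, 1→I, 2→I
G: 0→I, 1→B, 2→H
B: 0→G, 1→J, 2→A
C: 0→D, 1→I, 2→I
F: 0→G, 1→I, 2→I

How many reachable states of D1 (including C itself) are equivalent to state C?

4

Every state is reachable, so we keep all 10.
Initial partition by acceptance: {A,C,D,E,F,G,H,I,J} | {B}.
Split {A,C,D,E,F,G,H,I,J} by δ(·,1) → {A,C,E,F,H,J} and {D,G,I}.
Refine {A,C,E,F,H,J} on symbol 0: members go to different blocks, giving {A,C,E,F} and {H,J}.
On input 2, block {D,G,I} splits into {D,G} and {I}.
Stable partition: {A,C,E,F} | {B} | {D,G} | {H,J} | {I} — 5 equivalence classes.
The equivalence class containing C is {A,C,E,F}, of size 4.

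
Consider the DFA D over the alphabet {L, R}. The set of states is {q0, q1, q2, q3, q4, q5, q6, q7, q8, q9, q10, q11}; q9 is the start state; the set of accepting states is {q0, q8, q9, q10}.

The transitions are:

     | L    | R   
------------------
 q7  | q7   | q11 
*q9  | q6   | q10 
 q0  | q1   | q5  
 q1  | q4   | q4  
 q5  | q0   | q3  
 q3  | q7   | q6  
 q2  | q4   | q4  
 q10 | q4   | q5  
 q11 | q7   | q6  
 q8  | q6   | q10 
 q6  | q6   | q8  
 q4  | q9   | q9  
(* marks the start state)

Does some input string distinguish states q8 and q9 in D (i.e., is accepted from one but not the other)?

Reachable states from the start: {q0,q1,q3,q4,q5,q6,q7,q8,q9,q10,q11}. Unreachable: {q2} — drop them.
Start with accepting vs non-accepting: {q0,q8,q9,q10} | {q1,q3,q4,q5,q6,q7,q11}.
Refine {q0,q8,q9,q10} on symbol R: members go to different blocks, giving {q0,q10} and {q8,q9}.
Split {q1,q3,q4,q5,q6,q7,q11} by δ(·,L) → {q1,q3,q6,q7,q11} and {q4} and {q5}.
Refine {q0,q10} on symbol L: members go to different blocks, giving {q0} and {q10}.
On input L, block {q1,q3,q6,q7,q11} splits into {q3,q6,q7,q11} and {q1}.
Refine {q3,q6,q7,q11} on symbol R: members go to different blocks, giving {q3,q7,q11} and {q6}.
Refine {q3,q7,q11} on symbol R: members go to different blocks, giving {q3,q11} and {q7}.
The partition is now stable with 9 blocks: {q0} | {q3,q11} | {q8,q9} | {q4} | {q5} | {q10} | {q1} | {q6} | {q7}.
q8 and q9 lie in the same block of the stable partition, so they are equivalent — no string distinguishes them.

No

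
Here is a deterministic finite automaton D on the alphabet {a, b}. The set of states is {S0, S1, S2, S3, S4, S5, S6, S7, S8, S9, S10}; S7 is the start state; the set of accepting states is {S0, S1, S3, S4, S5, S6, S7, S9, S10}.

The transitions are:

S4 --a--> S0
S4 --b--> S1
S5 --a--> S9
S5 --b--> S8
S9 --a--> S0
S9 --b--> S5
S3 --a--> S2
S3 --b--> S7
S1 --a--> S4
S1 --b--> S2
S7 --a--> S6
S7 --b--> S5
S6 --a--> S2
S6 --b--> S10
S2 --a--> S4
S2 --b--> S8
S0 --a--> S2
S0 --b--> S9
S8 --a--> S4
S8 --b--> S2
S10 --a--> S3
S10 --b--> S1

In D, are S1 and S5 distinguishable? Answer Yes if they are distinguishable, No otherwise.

Every state is reachable, so we keep all 11.
P0 = {S0,S1,S3,S4,S5,S6,S7,S9,S10} | {S2,S8}.
Split {S0,S1,S3,S4,S5,S6,S7,S9,S10} by δ(·,a) → {S1,S4,S5,S7,S9,S10} and {S0,S3,S6}.
Split {S1,S4,S5,S7,S9,S10} by δ(·,a) → {S4,S7,S9,S10} and {S1,S5}.
Stable partition: {S4,S7,S9,S10} | {S2,S8} | {S0,S3,S6} | {S1,S5} — 4 equivalence classes.
S1 and S5 lie in the same block of the stable partition, so they are equivalent — no string distinguishes them.

No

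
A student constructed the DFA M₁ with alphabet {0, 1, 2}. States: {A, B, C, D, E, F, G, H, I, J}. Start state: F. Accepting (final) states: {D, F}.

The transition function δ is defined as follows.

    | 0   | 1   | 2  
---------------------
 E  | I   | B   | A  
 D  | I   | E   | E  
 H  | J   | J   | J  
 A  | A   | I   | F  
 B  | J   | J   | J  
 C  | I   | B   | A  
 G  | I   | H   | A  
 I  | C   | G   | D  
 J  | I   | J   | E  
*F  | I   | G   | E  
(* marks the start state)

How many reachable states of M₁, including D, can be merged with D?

2

Start with accepting vs non-accepting: {D,F} | {A,B,C,E,G,H,I,J}.
Split {A,B,C,E,G,H,I,J} by δ(·,2) → {B,C,E,G,H,J} and {A,I}.
Refine {B,C,E,G,H,J} on symbol 0: members go to different blocks, giving {C,E,G,J} and {B,H}.
On input 1, block {C,E,G,J} splits into {C,E,G} and {J}.
On input 0, block {A,I} splits into {A} and {I}.
Stable partition: {D,F} | {C,E,G} | {A} | {B,H} | {J} | {I} — 6 equivalence classes.
State D belongs to the block {D,F}, which has 2 states.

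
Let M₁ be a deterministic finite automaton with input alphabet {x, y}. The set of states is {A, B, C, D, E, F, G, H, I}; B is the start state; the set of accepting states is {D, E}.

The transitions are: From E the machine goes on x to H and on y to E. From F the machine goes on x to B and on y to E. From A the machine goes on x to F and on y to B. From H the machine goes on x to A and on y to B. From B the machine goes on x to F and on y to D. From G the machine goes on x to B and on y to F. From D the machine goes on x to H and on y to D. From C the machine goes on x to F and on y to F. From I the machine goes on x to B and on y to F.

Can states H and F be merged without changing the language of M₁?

No

Reachable states from the start: {A,B,D,E,F,H}. Unreachable: {C,G,I} — drop them.
Start with accepting vs non-accepting: {D,E} | {A,B,F,H}.
Refine {A,B,F,H} on symbol y: members go to different blocks, giving {A,H} and {B,F}.
Split {A,H} by δ(·,x) → {A} and {H}.
Stable partition: {D,E} | {A} | {B,F} | {H} — 4 equivalence classes.
H and F end up in different blocks, so they are distinguishable. For instance, the string 'y' is accepted from only F.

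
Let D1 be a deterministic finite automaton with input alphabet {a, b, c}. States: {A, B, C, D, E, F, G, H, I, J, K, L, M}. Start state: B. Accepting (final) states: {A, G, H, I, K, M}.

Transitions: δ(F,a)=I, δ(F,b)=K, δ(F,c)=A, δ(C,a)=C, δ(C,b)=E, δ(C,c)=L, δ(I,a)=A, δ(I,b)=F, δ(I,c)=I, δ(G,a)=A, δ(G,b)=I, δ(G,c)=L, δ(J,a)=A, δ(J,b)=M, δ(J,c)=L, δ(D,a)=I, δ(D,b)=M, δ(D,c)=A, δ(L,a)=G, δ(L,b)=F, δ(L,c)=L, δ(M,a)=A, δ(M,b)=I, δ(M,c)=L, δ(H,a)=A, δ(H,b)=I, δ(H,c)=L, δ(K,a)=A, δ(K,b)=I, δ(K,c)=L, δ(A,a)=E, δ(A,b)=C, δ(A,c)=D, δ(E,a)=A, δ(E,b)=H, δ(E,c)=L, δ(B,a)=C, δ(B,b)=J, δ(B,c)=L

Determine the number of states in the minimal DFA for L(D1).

P0 = {A,G,H,I,K,M} | {B,C,D,E,F,J,L}.
Split {A,G,H,I,K,M} by δ(·,a) → {G,H,I,K,M} and {A}.
Refine {G,H,I,K,M} on symbol b: members go to different blocks, giving {G,H,K,M} and {I}.
Split {B,C,D,E,F,J,L} by δ(·,a) → {B,C} and {D,F} and {E,J} and {L}.
Stable partition: {G,H,K,M} | {B,C} | {A} | {I} | {D,F} | {E,J} | {L} — 7 equivalence classes.

7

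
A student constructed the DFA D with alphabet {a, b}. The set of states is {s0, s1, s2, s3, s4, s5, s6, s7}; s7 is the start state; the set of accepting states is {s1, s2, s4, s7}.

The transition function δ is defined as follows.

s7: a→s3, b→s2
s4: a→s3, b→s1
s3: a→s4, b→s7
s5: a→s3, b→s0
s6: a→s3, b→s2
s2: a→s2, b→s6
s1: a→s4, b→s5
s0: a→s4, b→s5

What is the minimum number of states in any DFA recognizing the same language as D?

Every state is reachable, so we keep all 8.
P0 = {s1,s2,s4,s7} | {s0,s3,s5,s6}.
Refine {s1,s2,s4,s7} on symbol a: members go to different blocks, giving {s1,s2} and {s4,s7}.
On input a, block {s1,s2} splits into {s1} and {s2}.
Split {s0,s3,s5,s6} by δ(·,a) → {s0,s3} and {s5,s6}.
Split {s0,s3} by δ(·,b) → {s0} and {s3}.
On input b, block {s4,s7} splits into {s4} and {s7}.
On input b, block {s5,s6} splits into {s5} and {s6}.
The partition is now stable with 8 blocks: {s1} | {s0} | {s4} | {s2} | {s5} | {s3} | {s7} | {s6}.

8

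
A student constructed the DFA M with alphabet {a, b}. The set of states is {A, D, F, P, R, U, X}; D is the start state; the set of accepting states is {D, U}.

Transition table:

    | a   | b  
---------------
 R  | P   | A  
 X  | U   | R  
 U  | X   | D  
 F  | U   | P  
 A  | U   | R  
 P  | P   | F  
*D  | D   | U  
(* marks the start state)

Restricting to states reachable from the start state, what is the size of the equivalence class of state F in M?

P0 = {D,U} | {A,F,P,R,X}.
Split {D,U} by δ(·,a) → {U} and {D}.
On input a, block {A,F,P,R,X} splits into {A,F,X} and {P,R}.
Stable partition: {U} | {A,F,X} | {D} | {P,R} — 4 equivalence classes.
The equivalence class containing F is {A,F,X}, of size 3.

3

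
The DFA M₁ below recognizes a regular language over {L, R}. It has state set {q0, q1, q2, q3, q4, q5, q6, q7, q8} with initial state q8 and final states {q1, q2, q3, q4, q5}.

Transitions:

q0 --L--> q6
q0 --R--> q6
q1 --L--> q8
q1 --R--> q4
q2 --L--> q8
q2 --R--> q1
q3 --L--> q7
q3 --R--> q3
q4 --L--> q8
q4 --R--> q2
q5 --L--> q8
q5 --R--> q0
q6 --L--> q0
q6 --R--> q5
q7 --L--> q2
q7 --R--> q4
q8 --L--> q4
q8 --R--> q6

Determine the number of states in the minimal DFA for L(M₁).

5

Reachable states from the start: {q0,q1,q2,q4,q5,q6,q8}. Unreachable: {q3,q7} — drop them.
Initial partition by acceptance: {q1,q2,q4,q5} | {q0,q6,q8}.
On input R, block {q1,q2,q4,q5} splits into {q1,q2,q4} and {q5}.
Refine {q0,q6,q8} on symbol L: members go to different blocks, giving {q0,q6} and {q8}.
Refine {q0,q6} on symbol R: members go to different blocks, giving {q0} and {q6}.
Stable partition: {q1,q2,q4} | {q0} | {q5} | {q8} | {q6} — 5 equivalence classes.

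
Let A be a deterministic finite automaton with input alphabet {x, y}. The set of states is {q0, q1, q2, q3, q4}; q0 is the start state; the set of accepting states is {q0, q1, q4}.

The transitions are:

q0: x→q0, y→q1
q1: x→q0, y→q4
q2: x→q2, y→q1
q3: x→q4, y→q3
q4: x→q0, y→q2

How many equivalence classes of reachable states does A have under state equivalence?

4

States {q3} cannot be reached from the start state, so discard them.
Start with accepting vs non-accepting: {q0,q1,q4} | {q2}.
Split {q0,q1,q4} by δ(·,y) → {q0,q1} and {q4}.
On input y, block {q0,q1} splits into {q0} and {q1}.
The partition is now stable with 4 blocks: {q0} | {q2} | {q4} | {q1}.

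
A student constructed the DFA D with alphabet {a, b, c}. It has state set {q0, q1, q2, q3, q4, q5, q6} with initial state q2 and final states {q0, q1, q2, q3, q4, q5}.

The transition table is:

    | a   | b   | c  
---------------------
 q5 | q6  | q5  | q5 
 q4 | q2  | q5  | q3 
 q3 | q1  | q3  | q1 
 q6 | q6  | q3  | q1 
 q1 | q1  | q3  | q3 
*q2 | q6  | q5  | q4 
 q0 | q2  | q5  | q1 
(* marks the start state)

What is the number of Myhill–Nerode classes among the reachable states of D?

States {q0} cannot be reached from the start state, so discard them.
Initial partition by acceptance: {q1,q2,q3,q4,q5} | {q6}.
Split {q1,q2,q3,q4,q5} by δ(·,a) → {q1,q3,q4} and {q2,q5}.
Refine {q1,q3,q4} on symbol a: members go to different blocks, giving {q1,q3} and {q4}.
Split {q2,q5} by δ(·,c) → {q2} and {q5}.
No further refinement is possible. Final partition (5 blocks): {q1,q3} | {q6} | {q2} | {q4} | {q5}.

5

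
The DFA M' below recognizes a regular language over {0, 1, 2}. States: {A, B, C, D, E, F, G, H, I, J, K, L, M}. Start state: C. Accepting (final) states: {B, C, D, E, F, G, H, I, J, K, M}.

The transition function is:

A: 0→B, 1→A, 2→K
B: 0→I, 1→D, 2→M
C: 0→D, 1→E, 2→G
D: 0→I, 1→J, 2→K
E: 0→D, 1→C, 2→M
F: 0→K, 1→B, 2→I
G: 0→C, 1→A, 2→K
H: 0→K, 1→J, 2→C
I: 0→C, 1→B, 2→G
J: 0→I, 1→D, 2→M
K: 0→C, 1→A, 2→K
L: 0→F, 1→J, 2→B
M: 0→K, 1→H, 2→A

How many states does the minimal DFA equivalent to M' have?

6

Reachable states from the start: {A,B,C,D,E,G,H,I,J,K,M}. Unreachable: {F,L} — drop them.
P0 = {B,C,D,E,G,H,I,J,K,M} | {A}.
On input 1, block {B,C,D,E,G,H,I,J,K,M} splits into {B,C,D,E,H,I,J,M} and {G,K}.
Refine {B,C,D,E,H,I,J,M} on symbol 0: members go to different blocks, giving {B,C,D,E,I,J} and {H,M}.
On input 2, block {B,C,D,E,I,J} splits into {B,E,J} and {C,D,I}.
Split {H,M} by δ(·,1) → {H} and {M}.
No further refinement is possible. Final partition (6 blocks): {B,E,J} | {A} | {G,K} | {H} | {C,D,I} | {M}.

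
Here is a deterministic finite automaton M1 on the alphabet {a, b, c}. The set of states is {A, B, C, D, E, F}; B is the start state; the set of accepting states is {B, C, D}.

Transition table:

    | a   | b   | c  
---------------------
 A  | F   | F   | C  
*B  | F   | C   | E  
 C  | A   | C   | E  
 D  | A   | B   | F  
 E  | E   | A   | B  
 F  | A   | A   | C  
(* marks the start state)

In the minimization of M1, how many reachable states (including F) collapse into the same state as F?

States {D} cannot be reached from the start state, so discard them.
Initial partition by acceptance: {B,C} | {A,E,F}.
No further refinement is possible. Final partition (2 blocks): {B,C} | {A,E,F}.
The equivalence class containing F is {A,E,F}, of size 3.

3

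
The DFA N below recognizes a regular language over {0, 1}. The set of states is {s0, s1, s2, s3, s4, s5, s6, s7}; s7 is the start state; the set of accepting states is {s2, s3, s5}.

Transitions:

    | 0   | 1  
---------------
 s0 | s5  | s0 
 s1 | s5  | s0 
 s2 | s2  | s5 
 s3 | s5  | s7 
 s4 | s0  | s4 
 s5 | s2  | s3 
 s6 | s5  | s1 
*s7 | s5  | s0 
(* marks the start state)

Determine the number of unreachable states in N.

3

No path from s7 leads to s1, s4, s6; the other 5 states are all reachable.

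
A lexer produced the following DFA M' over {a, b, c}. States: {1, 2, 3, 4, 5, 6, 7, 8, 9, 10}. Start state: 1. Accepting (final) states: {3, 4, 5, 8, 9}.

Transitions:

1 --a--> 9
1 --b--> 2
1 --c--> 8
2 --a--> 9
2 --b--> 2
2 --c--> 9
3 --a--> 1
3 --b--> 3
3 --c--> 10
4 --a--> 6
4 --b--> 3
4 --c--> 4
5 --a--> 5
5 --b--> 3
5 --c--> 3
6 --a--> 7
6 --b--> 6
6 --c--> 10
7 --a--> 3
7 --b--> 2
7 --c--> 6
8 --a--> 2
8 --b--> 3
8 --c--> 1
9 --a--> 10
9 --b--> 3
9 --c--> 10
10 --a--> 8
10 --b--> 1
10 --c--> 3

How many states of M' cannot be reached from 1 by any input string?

Starting at 1 and following transitions, the reachable set is {1, 2, 3, 8, 9, 10}. That leaves 4, 5, 6, 7 unreachable — 4 in total.

4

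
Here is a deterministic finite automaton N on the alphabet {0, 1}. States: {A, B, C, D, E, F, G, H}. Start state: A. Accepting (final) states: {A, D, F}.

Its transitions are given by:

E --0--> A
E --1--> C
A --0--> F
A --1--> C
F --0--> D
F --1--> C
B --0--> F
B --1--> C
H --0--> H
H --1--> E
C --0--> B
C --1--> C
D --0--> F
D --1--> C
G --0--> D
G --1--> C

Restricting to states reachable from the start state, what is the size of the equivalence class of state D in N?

First remove the unreachable states {E,G,H}; 5 states remain.
Initial partition by acceptance: {A,D,F} | {B,C}.
On input 0, block {B,C} splits into {B} and {C}.
No further refinement is possible. Final partition (3 blocks): {A,D,F} | {B} | {C}.
The equivalence class containing D is {A,D,F}, of size 3.

3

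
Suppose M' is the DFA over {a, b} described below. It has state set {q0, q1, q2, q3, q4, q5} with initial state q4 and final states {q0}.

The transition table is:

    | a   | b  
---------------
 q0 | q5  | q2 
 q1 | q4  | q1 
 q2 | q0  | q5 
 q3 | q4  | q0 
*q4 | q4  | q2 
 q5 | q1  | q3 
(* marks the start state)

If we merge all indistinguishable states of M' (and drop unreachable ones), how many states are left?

6

Every state is reachable, so we keep all 6.
Start with accepting vs non-accepting: {q0} | {q1,q2,q3,q4,q5}.
Split {q1,q2,q3,q4,q5} by δ(·,a) → {q1,q3,q4,q5} and {q2}.
On input b, block {q1,q3,q4,q5} splits into {q1,q5} and {q3} and {q4}.
Split {q1,q5} by δ(·,a) → {q1} and {q5}.
Stable partition: {q0} | {q1} | {q2} | {q3} | {q4} | {q5} — 6 equivalence classes.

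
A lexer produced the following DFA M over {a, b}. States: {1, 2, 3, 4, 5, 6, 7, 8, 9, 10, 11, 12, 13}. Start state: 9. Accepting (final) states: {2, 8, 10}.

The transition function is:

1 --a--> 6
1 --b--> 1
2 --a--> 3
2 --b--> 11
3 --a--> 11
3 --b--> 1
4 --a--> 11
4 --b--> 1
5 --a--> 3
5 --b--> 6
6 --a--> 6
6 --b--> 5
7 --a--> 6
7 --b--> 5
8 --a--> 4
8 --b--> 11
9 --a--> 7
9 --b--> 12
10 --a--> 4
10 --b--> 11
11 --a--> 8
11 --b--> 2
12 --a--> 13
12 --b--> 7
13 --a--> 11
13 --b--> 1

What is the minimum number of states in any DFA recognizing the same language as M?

6

Reachable states from the start: {1,2,3,4,5,6,7,8,9,11,12,13}. Unreachable: {10} — drop them.
Initial partition by acceptance: {2,8} | {1,3,4,5,6,7,9,11,12,13}.
On input a, block {1,3,4,5,6,7,9,11,12,13} splits into {1,3,4,5,6,7,9,12,13} and {11}.
Refine {1,3,4,5,6,7,9,12,13} on symbol a: members go to different blocks, giving {1,5,6,7,9,12} and {3,4,13}.
Refine {1,5,6,7,9,12} on symbol a: members go to different blocks, giving {1,6,7,9} and {5,12}.
Split {1,6,7,9} by δ(·,b) → {6,7,9} and {1}.
Stable partition: {2,8} | {6,7,9} | {11} | {3,4,13} | {5,12} | {1} — 6 equivalence classes.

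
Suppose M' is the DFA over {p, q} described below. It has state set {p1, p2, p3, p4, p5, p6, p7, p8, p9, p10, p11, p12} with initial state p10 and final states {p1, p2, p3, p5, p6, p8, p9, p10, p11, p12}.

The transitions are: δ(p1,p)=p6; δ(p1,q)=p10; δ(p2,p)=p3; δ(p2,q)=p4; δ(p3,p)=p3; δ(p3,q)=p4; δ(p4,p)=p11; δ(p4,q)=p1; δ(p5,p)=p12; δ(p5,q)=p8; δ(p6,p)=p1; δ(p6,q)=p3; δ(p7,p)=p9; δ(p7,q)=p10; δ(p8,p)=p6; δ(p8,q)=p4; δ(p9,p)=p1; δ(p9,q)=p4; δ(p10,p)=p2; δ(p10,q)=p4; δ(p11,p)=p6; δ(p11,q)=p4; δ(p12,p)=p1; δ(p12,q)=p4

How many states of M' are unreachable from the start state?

5

No path from p10 leads to p5, p7, p8, p9, p12; the other 7 states are all reachable.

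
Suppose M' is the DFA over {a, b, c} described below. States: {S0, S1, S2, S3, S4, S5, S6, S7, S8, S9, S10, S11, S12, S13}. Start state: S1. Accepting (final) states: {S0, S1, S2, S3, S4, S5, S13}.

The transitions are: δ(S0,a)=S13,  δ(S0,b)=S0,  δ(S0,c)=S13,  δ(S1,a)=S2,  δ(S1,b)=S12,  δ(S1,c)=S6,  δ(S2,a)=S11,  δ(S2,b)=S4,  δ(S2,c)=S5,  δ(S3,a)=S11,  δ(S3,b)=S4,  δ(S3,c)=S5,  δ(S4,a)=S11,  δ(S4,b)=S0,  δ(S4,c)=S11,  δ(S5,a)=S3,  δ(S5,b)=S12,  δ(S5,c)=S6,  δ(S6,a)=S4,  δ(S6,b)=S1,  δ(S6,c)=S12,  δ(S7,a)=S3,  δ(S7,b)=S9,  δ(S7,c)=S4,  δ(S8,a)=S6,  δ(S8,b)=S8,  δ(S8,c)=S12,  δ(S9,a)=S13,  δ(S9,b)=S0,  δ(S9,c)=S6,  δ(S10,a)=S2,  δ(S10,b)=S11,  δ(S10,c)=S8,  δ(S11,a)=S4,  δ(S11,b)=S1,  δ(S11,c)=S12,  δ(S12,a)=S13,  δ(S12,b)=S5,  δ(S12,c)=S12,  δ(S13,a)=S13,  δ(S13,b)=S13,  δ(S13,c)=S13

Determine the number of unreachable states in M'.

4

No path from S1 leads to S7, S8, S9, S10; the other 10 states are all reachable.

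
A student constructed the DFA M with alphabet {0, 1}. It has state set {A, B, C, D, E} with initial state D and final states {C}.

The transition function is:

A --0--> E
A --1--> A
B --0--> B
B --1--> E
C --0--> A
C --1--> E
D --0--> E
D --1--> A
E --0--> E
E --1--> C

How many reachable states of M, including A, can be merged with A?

First remove the unreachable states {B}; 4 states remain.
Start with accepting vs non-accepting: {C} | {A,D,E}.
Refine {A,D,E} on symbol 1: members go to different blocks, giving {A,D} and {E}.
No further refinement is possible. Final partition (3 blocks): {C} | {A,D} | {E}.
State A belongs to the block {A,D}, which has 2 states.

2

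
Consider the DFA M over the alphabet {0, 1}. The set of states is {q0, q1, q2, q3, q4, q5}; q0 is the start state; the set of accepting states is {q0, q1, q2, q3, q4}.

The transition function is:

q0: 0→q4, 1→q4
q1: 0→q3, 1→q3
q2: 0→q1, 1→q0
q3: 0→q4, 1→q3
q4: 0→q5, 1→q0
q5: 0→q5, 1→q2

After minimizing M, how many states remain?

P0 = {q0,q1,q2,q3,q4} | {q5}.
On input 0, block {q0,q1,q2,q3,q4} splits into {q0,q1,q2,q3} and {q4}.
Split {q0,q1,q2,q3} by δ(·,0) → {q0,q3} and {q1,q2}.
On input 1, block {q0,q3} splits into {q0} and {q3}.
Split {q1,q2} by δ(·,0) → {q1} and {q2}.
The partition is now stable with 6 blocks: {q0} | {q5} | {q4} | {q1} | {q3} | {q2}.

6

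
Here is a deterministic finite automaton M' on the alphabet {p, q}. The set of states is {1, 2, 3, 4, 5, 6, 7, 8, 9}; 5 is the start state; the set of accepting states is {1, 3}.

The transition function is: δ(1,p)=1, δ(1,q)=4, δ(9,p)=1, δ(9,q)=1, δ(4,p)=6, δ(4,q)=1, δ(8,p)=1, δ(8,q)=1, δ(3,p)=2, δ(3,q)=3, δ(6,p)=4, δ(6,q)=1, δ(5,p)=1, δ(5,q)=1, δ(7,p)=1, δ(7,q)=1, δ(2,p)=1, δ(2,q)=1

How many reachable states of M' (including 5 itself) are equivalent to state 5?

1

States {2,3,7,8,9} cannot be reached from the start state, so discard them.
Initial partition by acceptance: {1} | {4,5,6}.
Refine {4,5,6} on symbol p: members go to different blocks, giving {4,6} and {5}.
The partition is now stable with 3 blocks: {1} | {4,6} | {5}.
State 5 belongs to the block {5}, which has 1 states.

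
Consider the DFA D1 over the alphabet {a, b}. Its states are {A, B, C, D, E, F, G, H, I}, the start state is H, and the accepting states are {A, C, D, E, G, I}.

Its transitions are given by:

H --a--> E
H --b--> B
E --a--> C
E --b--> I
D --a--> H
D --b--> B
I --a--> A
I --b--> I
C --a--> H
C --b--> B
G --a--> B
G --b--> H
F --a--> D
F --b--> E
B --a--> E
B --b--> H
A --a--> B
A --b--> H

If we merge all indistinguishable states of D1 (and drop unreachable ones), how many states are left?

3

First remove the unreachable states {D,F,G}; 6 states remain.
Start with accepting vs non-accepting: {A,C,E,I} | {B,H}.
Split {A,C,E,I} by δ(·,a) → {A,C} and {E,I}.
No further refinement is possible. Final partition (3 blocks): {A,C} | {B,H} | {E,I}.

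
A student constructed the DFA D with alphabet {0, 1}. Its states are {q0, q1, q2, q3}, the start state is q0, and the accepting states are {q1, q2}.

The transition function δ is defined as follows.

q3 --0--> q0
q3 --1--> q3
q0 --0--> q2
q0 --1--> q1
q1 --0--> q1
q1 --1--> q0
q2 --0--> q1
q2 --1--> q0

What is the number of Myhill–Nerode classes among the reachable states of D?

2

Reachable states from the start: {q0,q1,q2}. Unreachable: {q3} — drop them.
Start with accepting vs non-accepting: {q1,q2} | {q0}.
Stable partition: {q1,q2} | {q0} — 2 equivalence classes.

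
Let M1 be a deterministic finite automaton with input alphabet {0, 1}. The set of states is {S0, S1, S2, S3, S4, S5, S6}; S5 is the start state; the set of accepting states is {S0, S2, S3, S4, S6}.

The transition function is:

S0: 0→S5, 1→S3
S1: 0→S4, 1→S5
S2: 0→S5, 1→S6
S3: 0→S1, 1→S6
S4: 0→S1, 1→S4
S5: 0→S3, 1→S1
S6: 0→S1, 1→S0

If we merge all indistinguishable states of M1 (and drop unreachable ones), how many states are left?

2

States {S2} cannot be reached from the start state, so discard them.
P0 = {S0,S3,S4,S6} | {S1,S5}.
Stable partition: {S0,S3,S4,S6} | {S1,S5} — 2 equivalence classes.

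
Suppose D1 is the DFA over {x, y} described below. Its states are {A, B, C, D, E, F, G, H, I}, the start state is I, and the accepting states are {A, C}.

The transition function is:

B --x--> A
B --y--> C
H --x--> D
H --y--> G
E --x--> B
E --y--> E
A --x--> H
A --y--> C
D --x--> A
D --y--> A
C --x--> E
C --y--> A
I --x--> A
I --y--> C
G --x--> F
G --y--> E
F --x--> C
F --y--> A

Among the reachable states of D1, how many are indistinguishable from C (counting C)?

All states are reachable from the start state.
Initial partition by acceptance: {A,C} | {B,D,E,F,G,H,I}.
On input x, block {B,D,E,F,G,H,I} splits into {B,D,F,I} and {E,G,H}.
No further refinement is possible. Final partition (3 blocks): {A,C} | {B,D,F,I} | {E,G,H}.
State C belongs to the block {A,C}, which has 2 states.

2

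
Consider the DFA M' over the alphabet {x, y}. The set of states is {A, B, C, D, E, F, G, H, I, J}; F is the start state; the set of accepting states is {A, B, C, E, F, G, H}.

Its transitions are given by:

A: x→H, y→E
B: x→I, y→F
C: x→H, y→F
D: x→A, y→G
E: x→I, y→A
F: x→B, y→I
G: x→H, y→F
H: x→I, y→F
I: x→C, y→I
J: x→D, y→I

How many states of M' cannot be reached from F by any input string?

Starting at F and following transitions, the reachable set is {B, C, F, H, I}. That leaves A, D, E, G, J unreachable — 5 in total.

5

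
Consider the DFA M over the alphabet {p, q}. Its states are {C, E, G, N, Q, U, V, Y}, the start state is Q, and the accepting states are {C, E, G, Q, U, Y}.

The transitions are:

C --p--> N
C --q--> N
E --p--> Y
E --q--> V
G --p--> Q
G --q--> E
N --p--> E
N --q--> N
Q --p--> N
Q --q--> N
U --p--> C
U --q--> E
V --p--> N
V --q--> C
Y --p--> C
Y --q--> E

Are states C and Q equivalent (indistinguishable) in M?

Reachable states from the start: {C,E,N,Q,V,Y}. Unreachable: {G,U} — drop them.
Start with accepting vs non-accepting: {C,E,Q,Y} | {N,V}.
Refine {C,E,Q,Y} on symbol p: members go to different blocks, giving {C,Q} and {E,Y}.
On input p, block {N,V} splits into {V} and {N}.
Refine {E,Y} on symbol p: members go to different blocks, giving {E} and {Y}.
Stable partition: {C,Q} | {V} | {E} | {N} | {Y} — 5 equivalence classes.
C and Q lie in the same block of the stable partition, so they are equivalent — no string distinguishes them.

Yes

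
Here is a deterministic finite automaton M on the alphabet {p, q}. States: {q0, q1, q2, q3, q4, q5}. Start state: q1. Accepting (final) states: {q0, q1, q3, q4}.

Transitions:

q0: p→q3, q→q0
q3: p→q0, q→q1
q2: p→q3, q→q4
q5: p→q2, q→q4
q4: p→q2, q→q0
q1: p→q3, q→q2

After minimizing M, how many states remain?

5

States {q5} cannot be reached from the start state, so discard them.
Start with accepting vs non-accepting: {q0,q1,q3,q4} | {q2}.
Refine {q0,q1,q3,q4} on symbol p: members go to different blocks, giving {q0,q1,q3} and {q4}.
Refine {q0,q1,q3} on symbol q: members go to different blocks, giving {q0,q3} and {q1}.
On input q, block {q0,q3} splits into {q0} and {q3}.
The partition is now stable with 5 blocks: {q0} | {q2} | {q4} | {q1} | {q3}.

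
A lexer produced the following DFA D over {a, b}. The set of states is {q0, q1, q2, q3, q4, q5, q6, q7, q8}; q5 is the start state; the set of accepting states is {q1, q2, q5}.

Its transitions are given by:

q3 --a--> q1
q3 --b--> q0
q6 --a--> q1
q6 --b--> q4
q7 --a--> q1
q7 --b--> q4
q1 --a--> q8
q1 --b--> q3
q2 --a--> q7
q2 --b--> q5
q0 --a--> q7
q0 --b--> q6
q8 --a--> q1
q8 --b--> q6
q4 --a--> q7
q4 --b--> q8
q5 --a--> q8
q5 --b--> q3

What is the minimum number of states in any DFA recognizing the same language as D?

6

States {q2} cannot be reached from the start state, so discard them.
Start with accepting vs non-accepting: {q1,q5} | {q0,q3,q4,q6,q7,q8}.
Split {q0,q3,q4,q6,q7,q8} by δ(·,a) → {q3,q6,q7,q8} and {q0,q4}.
Refine {q3,q6,q7,q8} on symbol b: members go to different blocks, giving {q3,q6,q7} and {q8}.
Refine {q0,q4} on symbol b: members go to different blocks, giving {q0} and {q4}.
Split {q3,q6,q7} by δ(·,b) → {q6,q7} and {q3}.
No further refinement is possible. Final partition (6 blocks): {q1,q5} | {q6,q7} | {q0} | {q8} | {q4} | {q3}.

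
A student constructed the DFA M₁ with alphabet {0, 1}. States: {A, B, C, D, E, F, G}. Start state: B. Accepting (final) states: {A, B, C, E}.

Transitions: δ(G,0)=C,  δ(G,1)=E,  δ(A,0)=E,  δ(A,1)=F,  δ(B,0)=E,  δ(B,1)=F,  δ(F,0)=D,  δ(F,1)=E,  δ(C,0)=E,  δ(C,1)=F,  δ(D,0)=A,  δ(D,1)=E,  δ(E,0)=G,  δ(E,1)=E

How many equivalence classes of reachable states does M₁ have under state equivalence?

4

P0 = {A,B,C,E} | {D,F,G}.
Refine {A,B,C,E} on symbol 0: members go to different blocks, giving {A,B,C} and {E}.
On input 0, block {D,F,G} splits into {D,G} and {F}.
The partition is now stable with 4 blocks: {A,B,C} | {D,G} | {E} | {F}.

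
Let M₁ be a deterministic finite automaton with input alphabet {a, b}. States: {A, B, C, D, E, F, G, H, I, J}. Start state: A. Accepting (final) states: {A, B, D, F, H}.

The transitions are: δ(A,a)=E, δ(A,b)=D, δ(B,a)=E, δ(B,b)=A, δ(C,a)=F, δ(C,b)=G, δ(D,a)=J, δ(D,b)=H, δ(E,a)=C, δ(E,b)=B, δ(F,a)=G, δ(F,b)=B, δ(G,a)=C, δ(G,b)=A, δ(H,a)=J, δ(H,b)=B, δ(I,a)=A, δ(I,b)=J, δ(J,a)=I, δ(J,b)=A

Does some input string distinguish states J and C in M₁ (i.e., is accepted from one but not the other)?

Yes

Every state is reachable, so we keep all 10.
Start with accepting vs non-accepting: {A,B,D,F,H} | {C,E,G,I,J}.
Split {C,E,G,I,J} by δ(·,a) → {E,G,J} and {C,I}.
Stable partition: {A,B,D,F,H} | {E,G,J} | {C,I} — 3 equivalence classes.
J and C end up in different blocks, so they are distinguishable. For instance, the string 'a' is accepted from only C.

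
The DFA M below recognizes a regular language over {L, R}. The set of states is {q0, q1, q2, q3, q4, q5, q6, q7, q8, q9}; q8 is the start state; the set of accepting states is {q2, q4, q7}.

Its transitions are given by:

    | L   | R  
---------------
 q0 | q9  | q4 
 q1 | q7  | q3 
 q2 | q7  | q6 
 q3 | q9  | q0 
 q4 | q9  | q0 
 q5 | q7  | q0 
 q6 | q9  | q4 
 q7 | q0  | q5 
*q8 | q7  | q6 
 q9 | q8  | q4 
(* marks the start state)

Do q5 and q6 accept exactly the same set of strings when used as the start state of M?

Reachable states from the start: {q0,q4,q5,q6,q7,q8,q9}. Unreachable: {q1,q2,q3} — drop them.
P0 = {q4,q7} | {q0,q5,q6,q8,q9}.
Refine {q0,q5,q6,q8,q9} on symbol L: members go to different blocks, giving {q0,q6,q9} and {q5,q8}.
Split {q4,q7} by δ(·,R) → {q4} and {q7}.
On input L, block {q0,q6,q9} splits into {q0,q6} and {q9}.
Stable partition: {q4} | {q0,q6} | {q5,q8} | {q7} | {q9} — 5 equivalence classes.
q5 and q6 end up in different blocks, so they are distinguishable. For instance, the string 'L' is accepted from only q5.

No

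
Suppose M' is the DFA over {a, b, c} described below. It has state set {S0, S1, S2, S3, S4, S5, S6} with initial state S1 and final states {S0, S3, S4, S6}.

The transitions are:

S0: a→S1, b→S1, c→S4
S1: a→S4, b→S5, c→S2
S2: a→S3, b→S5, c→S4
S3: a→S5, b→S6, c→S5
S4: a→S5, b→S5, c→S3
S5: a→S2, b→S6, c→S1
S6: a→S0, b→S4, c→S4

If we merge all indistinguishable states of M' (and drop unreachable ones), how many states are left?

7

Every state is reachable, so we keep all 7.
Start with accepting vs non-accepting: {S0,S3,S4,S6} | {S1,S2,S5}.
On input a, block {S0,S3,S4,S6} splits into {S0,S3,S4} and {S6}.
Split {S0,S3,S4} by δ(·,b) → {S0,S4} and {S3}.
On input c, block {S0,S4} splits into {S0} and {S4}.
Split {S1,S2,S5} by δ(·,a) → {S1} and {S2} and {S5}.
The partition is now stable with 7 blocks: {S0} | {S1} | {S6} | {S3} | {S4} | {S2} | {S5}.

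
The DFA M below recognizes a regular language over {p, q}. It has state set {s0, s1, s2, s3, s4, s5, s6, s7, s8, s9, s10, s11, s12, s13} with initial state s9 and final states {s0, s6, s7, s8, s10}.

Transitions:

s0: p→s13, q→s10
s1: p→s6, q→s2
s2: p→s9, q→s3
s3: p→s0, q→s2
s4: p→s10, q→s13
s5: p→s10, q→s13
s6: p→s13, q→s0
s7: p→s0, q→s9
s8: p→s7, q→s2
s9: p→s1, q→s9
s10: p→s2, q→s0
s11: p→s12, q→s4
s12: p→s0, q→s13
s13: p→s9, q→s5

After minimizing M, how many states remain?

States {s4,s7,s8,s11,s12} cannot be reached from the start state, so discard them.
Start with accepting vs non-accepting: {s0,s6,s10} | {s1,s2,s3,s5,s9,s13}.
Refine {s1,s2,s3,s5,s9,s13} on symbol p: members go to different blocks, giving {s1,s3,s5} and {s2,s9,s13}.
Split {s2,s9,s13} by δ(·,p) → {s2,s13} and {s9}.
The partition is now stable with 4 blocks: {s0,s6,s10} | {s1,s3,s5} | {s2,s13} | {s9}.

4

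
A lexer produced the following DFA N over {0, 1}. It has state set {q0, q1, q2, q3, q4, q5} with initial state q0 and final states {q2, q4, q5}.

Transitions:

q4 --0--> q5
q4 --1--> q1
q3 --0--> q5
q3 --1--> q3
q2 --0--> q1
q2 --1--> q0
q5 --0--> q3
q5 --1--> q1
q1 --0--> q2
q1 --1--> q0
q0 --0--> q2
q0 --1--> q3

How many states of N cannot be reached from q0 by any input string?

1

No path from q0 leads to q4; the other 5 states are all reachable.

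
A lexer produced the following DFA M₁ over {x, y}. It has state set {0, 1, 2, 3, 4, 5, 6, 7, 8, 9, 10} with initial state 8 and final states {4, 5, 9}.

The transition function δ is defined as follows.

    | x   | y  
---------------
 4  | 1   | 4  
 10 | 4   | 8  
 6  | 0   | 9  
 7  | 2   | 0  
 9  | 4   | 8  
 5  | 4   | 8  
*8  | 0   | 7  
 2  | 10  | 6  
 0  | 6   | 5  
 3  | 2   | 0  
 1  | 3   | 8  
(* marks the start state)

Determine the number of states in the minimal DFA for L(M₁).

All states are reachable from the start state.
P0 = {4,5,9} | {0,1,2,3,6,7,8,10}.
Refine {4,5,9} on symbol x: members go to different blocks, giving {5,9} and {4}.
Split {0,1,2,3,6,7,8,10} by δ(·,x) → {0,1,2,3,6,7,8} and {10}.
Split {0,1,2,3,6,7,8} by δ(·,x) → {0,1,3,6,7,8} and {2}.
Refine {0,1,3,6,7,8} on symbol x: members go to different blocks, giving {0,1,6,8} and {3,7}.
Split {0,1,6,8} by δ(·,x) → {0,6,8} and {1}.
Split {0,6,8} by δ(·,y) → {0,6} and {8}.
No further refinement is possible. Final partition (8 blocks): {5,9} | {0,6} | {4} | {10} | {2} | {3,7} | {1} | {8}.

8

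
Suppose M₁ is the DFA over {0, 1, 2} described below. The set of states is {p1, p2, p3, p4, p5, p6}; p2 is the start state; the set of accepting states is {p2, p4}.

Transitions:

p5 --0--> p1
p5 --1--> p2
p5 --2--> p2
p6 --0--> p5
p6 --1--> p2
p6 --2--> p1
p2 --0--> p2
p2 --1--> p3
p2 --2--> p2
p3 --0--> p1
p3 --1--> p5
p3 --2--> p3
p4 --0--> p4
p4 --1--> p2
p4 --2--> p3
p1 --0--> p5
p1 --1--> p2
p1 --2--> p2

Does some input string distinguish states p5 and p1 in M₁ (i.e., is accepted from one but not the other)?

First remove the unreachable states {p4,p6}; 4 states remain.
Start with accepting vs non-accepting: {p2} | {p1,p3,p5}.
Refine {p1,p3,p5} on symbol 1: members go to different blocks, giving {p1,p5} and {p3}.
Stable partition: {p2} | {p1,p5} | {p3} — 3 equivalence classes.
p5 and p1 lie in the same block of the stable partition, so they are equivalent — no string distinguishes them.

No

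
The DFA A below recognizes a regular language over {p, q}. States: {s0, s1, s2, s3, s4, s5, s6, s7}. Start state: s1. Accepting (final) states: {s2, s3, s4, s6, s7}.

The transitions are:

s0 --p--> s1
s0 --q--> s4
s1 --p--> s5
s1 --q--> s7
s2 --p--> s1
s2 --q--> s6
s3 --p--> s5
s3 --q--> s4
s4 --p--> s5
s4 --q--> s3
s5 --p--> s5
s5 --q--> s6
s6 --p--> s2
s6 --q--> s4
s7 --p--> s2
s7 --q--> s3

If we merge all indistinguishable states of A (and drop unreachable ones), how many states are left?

Reachable states from the start: {s1,s2,s3,s4,s5,s6,s7}. Unreachable: {s0} — drop them.
P0 = {s2,s3,s4,s6,s7} | {s1,s5}.
Refine {s2,s3,s4,s6,s7} on symbol p: members go to different blocks, giving {s2,s3,s4} and {s6,s7}.
Split {s2,s3,s4} by δ(·,q) → {s3,s4} and {s2}.
Stable partition: {s3,s4} | {s1,s5} | {s6,s7} | {s2} — 4 equivalence classes.

4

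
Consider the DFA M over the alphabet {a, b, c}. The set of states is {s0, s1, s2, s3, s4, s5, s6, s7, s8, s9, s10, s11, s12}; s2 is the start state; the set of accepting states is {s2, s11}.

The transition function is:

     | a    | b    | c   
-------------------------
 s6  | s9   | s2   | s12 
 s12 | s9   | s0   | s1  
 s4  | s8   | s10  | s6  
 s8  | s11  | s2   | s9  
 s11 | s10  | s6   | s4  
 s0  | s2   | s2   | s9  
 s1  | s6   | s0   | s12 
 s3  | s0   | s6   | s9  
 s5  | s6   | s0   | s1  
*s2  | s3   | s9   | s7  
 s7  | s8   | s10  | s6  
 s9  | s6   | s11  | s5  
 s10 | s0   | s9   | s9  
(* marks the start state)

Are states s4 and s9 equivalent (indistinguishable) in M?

No

All states are reachable from the start state.
Start with accepting vs non-accepting: {s2,s11} | {s0,s1,s3,s4,s5,s6,s7,s8,s9,s10,s12}.
Refine {s0,s1,s3,s4,s5,s6,s7,s8,s9,s10,s12} on symbol a: members go to different blocks, giving {s1,s3,s4,s5,s6,s7,s9,s10,s12} and {s0,s8}.
Split {s1,s3,s4,s5,s6,s7,s9,s10,s12} by δ(·,a) → {s1,s5,s6,s9,s12} and {s3,s4,s7,s10}.
On input b, block {s1,s5,s6,s9,s12} splits into {s1,s5,s12} and {s6,s9}.
Split {s3,s4,s7,s10} by δ(·,b) → {s3,s10} and {s4,s7}.
Stable partition: {s2,s11} | {s1,s5,s12} | {s0,s8} | {s3,s10} | {s6,s9} | {s4,s7} — 6 equivalence classes.
s4 and s9 end up in different blocks, so they are distinguishable. For instance, the string 'b' is accepted from only s9.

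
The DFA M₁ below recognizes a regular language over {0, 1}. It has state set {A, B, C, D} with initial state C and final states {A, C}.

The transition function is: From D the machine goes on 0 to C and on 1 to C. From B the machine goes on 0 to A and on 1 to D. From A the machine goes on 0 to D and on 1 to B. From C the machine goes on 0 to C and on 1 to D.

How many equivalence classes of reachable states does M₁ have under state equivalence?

2

States {A,B} cannot be reached from the start state, so discard them.
Initial partition by acceptance: {C} | {D}.
Stable partition: {C} | {D} — 2 equivalence classes.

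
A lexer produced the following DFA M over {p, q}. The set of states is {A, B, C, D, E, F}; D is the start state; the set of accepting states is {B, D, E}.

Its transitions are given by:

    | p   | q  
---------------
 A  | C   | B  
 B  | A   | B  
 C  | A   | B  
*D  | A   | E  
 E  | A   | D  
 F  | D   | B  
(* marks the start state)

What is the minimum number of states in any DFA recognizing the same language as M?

First remove the unreachable states {F}; 5 states remain.
Start with accepting vs non-accepting: {B,D,E} | {A,C}.
The partition is now stable with 2 blocks: {B,D,E} | {A,C}.

2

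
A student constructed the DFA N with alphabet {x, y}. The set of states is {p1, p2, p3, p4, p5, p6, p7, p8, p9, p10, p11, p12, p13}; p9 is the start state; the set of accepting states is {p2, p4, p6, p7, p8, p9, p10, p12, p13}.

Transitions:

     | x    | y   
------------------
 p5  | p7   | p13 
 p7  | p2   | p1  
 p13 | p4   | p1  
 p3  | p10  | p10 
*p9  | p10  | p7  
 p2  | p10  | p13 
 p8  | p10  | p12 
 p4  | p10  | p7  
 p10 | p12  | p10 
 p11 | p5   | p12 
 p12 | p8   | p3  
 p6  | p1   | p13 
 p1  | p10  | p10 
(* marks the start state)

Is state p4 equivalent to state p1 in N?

No

Reachable states from the start: {p1,p2,p3,p4,p7,p8,p9,p10,p12,p13}. Unreachable: {p5,p6,p11} — drop them.
Start with accepting vs non-accepting: {p2,p4,p7,p8,p9,p10,p12,p13} | {p1,p3}.
Split {p2,p4,p7,p8,p9,p10,p12,p13} by δ(·,y) → {p2,p4,p8,p9,p10} and {p7,p12,p13}.
Split {p2,p4,p8,p9,p10} by δ(·,x) → {p2,p4,p8,p9} and {p10}.
The partition is now stable with 4 blocks: {p2,p4,p8,p9} | {p1,p3} | {p7,p12,p13} | {p10}.
p4 and p1 end up in different blocks, so they are distinguishable. For instance, the string 'ε' is accepted from only p4.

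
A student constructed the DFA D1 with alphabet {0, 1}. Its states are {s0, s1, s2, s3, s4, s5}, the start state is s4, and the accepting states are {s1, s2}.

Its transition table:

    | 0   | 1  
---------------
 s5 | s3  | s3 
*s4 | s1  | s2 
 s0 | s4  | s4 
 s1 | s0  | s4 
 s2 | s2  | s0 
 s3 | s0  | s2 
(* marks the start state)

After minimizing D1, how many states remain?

4

First remove the unreachable states {s3,s5}; 4 states remain.
Initial partition by acceptance: {s1,s2} | {s0,s4}.
On input 0, block {s1,s2} splits into {s1} and {s2}.
On input 0, block {s0,s4} splits into {s0} and {s4}.
No further refinement is possible. Final partition (4 blocks): {s1} | {s0} | {s2} | {s4}.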